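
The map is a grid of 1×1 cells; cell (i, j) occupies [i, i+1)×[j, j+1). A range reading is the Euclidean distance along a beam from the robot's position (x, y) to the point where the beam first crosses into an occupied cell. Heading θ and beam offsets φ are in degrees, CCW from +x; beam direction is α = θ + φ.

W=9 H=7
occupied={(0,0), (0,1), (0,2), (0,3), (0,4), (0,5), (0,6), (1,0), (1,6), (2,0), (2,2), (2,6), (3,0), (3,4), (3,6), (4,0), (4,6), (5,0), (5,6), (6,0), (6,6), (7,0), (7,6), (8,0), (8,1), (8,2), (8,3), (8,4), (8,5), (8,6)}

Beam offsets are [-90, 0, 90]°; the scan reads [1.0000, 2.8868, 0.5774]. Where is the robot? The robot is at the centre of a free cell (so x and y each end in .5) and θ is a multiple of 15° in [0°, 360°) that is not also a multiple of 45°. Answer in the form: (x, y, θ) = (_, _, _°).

(x, y, θ) = (1.5, 3.5, 60°)

The pose lattice has 33·16 = 528 candidates. Test each by forward raycasting.
  (7.5, 2.5, 150°): beam 2 = 4.0415 ≠ 2.8868 ✗
  (3.5, 3.5, 165°): beam 1 = 0.5176 ≠ 1.0000 ✗
  (6.5, 3.5, 150°): beam 1 = 2.8868 ≠ 1.0000 ✗
  (5.5, 3.5, 330°): beam 1 = 2.8868 ≠ 1.0000 ✗
  …
  (1.5, 3.5, 60°): r_1=1.0000, r_2=2.8868, r_3=0.5774 — all match ✓
Only this pose fits every beam.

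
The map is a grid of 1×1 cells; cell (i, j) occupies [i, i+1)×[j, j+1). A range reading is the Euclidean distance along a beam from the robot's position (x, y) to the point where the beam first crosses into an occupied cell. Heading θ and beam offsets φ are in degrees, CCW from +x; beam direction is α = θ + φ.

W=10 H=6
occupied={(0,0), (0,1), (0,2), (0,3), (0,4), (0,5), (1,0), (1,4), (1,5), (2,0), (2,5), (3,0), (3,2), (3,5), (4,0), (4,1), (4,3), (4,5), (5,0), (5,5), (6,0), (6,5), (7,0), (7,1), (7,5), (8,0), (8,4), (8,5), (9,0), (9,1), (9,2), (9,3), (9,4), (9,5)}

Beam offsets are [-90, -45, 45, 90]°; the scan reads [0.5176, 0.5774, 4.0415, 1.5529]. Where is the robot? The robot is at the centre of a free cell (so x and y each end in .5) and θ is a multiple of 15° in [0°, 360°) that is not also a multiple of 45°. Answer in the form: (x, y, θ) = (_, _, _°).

Enumerate (i+0.5, j+0.5, θ) over the 26 free cells and 16 admissible headings. For each, cast all 4 beams and compare to the given ranges.
  (2.5, 3.5, 285°): beam 1 = 1.5529 ≠ 0.5176 ✗
  (7.5, 2.5, 240°): beam 1 = 2.8868 ≠ 0.5176 ✗
  (7.5, 4.5, 30°): beam 1 = 3.0000 ≠ 0.5176 ✗
  (5.5, 2.5, 210°): beam 1 = 1.0000 ≠ 0.5176 ✗
  …
  (6.5, 1.5, 75°): r_1=0.5176, r_2=0.5774, r_3=4.0415, r_4=1.5529 — all match ✓
No second candidate reproduces the full scan.

(x, y, θ) = (6.5, 1.5, 75°)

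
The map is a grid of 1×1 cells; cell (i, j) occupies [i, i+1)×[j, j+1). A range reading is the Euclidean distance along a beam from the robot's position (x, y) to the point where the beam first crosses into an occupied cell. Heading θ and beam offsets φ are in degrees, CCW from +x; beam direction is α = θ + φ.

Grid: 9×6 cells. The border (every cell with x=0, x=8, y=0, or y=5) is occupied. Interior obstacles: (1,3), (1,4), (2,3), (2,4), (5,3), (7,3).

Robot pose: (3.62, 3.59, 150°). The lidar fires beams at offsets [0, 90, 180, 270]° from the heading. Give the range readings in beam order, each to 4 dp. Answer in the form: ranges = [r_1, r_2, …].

ranges = [0.7159, 2.9907, 5.0576, 1.6281]

beam 1: φ=0°, α=150°
  d=(-0.8660,0.5000)  start (3,3)  tX=0.7159 tY=0.8200  stride 1/|dx|=1.1547 1/|dy|=2.0000
    cross x-line → (2,3), t=0.7159 (wall)
  → r_1 = 0.7159
beam 2: φ=90°, α=240°
  d=(-0.5000,-0.8660)  start (3,3)  tX=1.2400 tY=0.6813  stride 1/|dx|=2.0000 1/|dy|=1.1547
    cross y-line → (3,2), t=0.6813
    cross x-line → (2,2), t=1.2400
    cross y-line → (2,1), t=1.8360
    cross y-line → (2,0), t=2.9907 (wall)
  → r_2 = 2.9907
beam 3: φ=180°, α=330°
  d=(0.8660,-0.5000)  start (3,3)  tX=0.4388 tY=1.1800  stride 1/|dx|=1.1547 1/|dy|=2.0000
    cross x-line → (4,3), t=0.4388
    cross y-line → (4,2), t=1.1800
    cross x-line → (5,2), t=1.5935
    cross x-line → (6,2), t=2.7482
    cross y-line → (6,1), t=3.1800
    cross x-line → (7,1), t=3.9029
    cross x-line → (8,1), t=5.0576 (wall)
  → r_3 = 5.0576
beam 4: φ=270°, α=60°
  d=(0.5000,0.8660)  start (3,3)  tX=0.7600 tY=0.4734  stride 1/|dx|=2.0000 1/|dy|=1.1547
    cross y-line → (3,4), t=0.4734
    cross x-line → (4,4), t=0.7600
    cross y-line → (4,5), t=1.6281 (wall)
  → r_4 = 1.6281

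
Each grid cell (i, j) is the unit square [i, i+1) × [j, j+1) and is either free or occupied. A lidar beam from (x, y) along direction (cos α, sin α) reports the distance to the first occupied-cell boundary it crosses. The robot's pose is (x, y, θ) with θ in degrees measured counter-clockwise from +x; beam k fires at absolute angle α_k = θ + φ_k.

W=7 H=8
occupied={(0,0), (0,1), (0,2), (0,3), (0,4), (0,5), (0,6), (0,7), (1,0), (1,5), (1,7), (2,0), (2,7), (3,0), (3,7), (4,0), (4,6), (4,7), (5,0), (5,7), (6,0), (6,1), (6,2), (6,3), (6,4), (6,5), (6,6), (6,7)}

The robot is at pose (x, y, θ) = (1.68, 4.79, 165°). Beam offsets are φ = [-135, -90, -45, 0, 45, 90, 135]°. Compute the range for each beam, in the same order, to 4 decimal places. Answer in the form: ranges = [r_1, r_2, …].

beam 1: φ=-135°, α=30°
  direction (0.8660, 0.5000); cell (1,4); t to first gridline: x 0.3695, y 0.4200 (then +1.1547 / +2.0000)
    (2,4) via x @ 0.3695
    (2,5) via y @ 0.4200
    (3,5) via x @ 1.5242
    (3,6) via y @ 2.4200
    (4,6) via x @ 2.6789  # hit
  → r_1 = 2.6789
beam 2: φ=-90°, α=75°
  direction (0.2588, 0.9659); cell (1,4); t to first gridline: x 1.2364, y 0.2174 (then +3.8637 / +1.0353)
    (1,5) via y @ 0.2174  # hit
  → r_2 = 0.2174
beam 3: φ=-45°, α=120°
  direction (-0.5000, 0.8660); cell (1,4); t to first gridline: x 1.3600, y 0.2425 (then +2.0000 / +1.1547)
    (1,5) via y @ 0.2425  # hit
  → r_3 = 0.2425
beam 4: φ=0°, α=165°
  direction (-0.9659, 0.2588); cell (1,4); t to first gridline: x 0.7040, y 0.8114 (then +1.0353 / +3.8637)
    (0,4) via x @ 0.7040  # hit
  → r_4 = 0.7040
beam 5: φ=45°, α=210°
  direction (-0.8660, -0.5000); cell (1,4); t to first gridline: x 0.7852, y 1.5800 (then +1.1547 / +2.0000)
    (0,4) via x @ 0.7852  # hit
  → r_5 = 0.7852
beam 6: φ=90°, α=255°
  direction (-0.2588, -0.9659); cell (1,4); t to first gridline: x 2.6273, y 0.8179 (then +3.8637 / +1.0353)
    (1,3) via y @ 0.8179
    (1,2) via y @ 1.8531
    (0,2) via x @ 2.6273  # hit
  → r_6 = 2.6273
beam 7: φ=135°, α=300°
  direction (0.5000, -0.8660); cell (1,4); t to first gridline: x 0.6400, y 0.9122 (then +2.0000 / +1.1547)
    (2,4) via x @ 0.6400
    (2,3) via y @ 0.9122
    (2,2) via y @ 2.0669
    (3,2) via x @ 2.6400
    (3,1) via y @ 3.2216
    (3,0) via y @ 4.3763  # hit
  → r_7 = 4.3763

ranges = [2.6789, 0.2174, 0.2425, 0.7040, 0.7852, 2.6273, 4.3763]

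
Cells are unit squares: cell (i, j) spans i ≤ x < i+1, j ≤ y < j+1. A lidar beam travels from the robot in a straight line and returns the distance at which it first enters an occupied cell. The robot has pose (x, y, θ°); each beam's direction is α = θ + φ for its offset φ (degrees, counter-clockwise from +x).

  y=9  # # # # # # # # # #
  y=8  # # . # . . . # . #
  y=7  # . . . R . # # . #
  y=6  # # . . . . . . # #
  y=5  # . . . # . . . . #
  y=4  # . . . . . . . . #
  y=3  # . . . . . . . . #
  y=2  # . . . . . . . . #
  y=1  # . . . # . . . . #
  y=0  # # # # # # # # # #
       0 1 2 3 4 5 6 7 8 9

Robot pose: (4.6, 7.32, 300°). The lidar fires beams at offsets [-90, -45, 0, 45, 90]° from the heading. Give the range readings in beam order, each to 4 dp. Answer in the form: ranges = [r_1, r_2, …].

ranges = [4.1569, 1.3666, 7.2977, 3.5199, 2.7713]

beam 1: φ=-90°, α=210°
  d=(-0.8660,-0.5000)  start (4,7)  tX=0.6928 tY=0.6400  stride 1/|dx|=1.1547 1/|dy|=2.0000
    cross y-line → (4,6), t=0.6400
    cross x-line → (3,6), t=0.6928
    cross x-line → (2,6), t=1.8475
    cross y-line → (2,5), t=2.6400
    cross x-line → (1,5), t=3.0022
    cross x-line → (0,5), t=4.1569 (wall)
  → r_1 = 4.1569
beam 2: φ=-45°, α=255°
  d=(-0.2588,-0.9659)  start (4,7)  tX=2.3182 tY=0.3313  stride 1/|dx|=3.8637 1/|dy|=1.0353
    cross y-line → (4,6), t=0.3313
    cross y-line → (4,5), t=1.3666 (wall)
  → r_2 = 1.3666
beam 3: φ=0°, α=300°
  d=(0.5000,-0.8660)  start (4,7)  tX=0.8000 tY=0.3695  stride 1/|dx|=2.0000 1/|dy|=1.1547
    cross y-line → (4,6), t=0.3695
    cross x-line → (5,6), t=0.8000
    cross y-line → (5,5), t=1.5242
    cross y-line → (5,4), t=2.6789
    cross x-line → (6,4), t=2.8000
    cross y-line → (6,3), t=3.8336
    cross x-line → (7,3), t=4.8000
    cross y-line → (7,2), t=4.9883
    cross y-line → (7,1), t=6.1430
    cross x-line → (8,1), t=6.8000
    cross y-line → (8,0), t=7.2977 (wall)
  → r_3 = 7.2977
beam 4: φ=45°, α=345°
  d=(0.9659,-0.2588)  start (4,7)  tX=0.4141 tY=1.2364  stride 1/|dx|=1.0353 1/|dy|=3.8637
    cross x-line → (5,7), t=0.4141
    cross y-line → (5,6), t=1.2364
    cross x-line → (6,6), t=1.4494
    cross x-line → (7,6), t=2.4847
    cross x-line → (8,6), t=3.5199 (wall)
  → r_4 = 3.5199
beam 5: φ=90°, α=30°
  d=(0.8660,0.5000)  start (4,7)  tX=0.4619 tY=1.3600  stride 1/|dx|=1.1547 1/|dy|=2.0000
    cross x-line → (5,7), t=0.4619
    cross y-line → (5,8), t=1.3600
    cross x-line → (6,8), t=1.6166
    cross x-line → (7,8), t=2.7713 (wall)
  → r_5 = 2.7713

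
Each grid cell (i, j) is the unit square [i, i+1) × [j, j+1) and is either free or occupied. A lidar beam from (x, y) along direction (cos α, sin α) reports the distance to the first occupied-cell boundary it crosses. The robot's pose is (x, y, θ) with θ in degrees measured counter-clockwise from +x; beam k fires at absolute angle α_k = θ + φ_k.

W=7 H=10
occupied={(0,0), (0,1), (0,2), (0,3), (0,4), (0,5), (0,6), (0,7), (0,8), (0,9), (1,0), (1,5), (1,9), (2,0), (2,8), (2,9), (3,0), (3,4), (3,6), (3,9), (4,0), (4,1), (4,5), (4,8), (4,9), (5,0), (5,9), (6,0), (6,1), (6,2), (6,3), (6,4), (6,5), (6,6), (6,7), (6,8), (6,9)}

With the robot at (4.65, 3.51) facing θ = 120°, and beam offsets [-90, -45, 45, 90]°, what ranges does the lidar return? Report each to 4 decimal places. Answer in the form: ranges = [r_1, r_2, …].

ranges = [1.5588, 5.2160, 3.7788, 4.2147]

beam 1: φ=-90°, α=30°
  dir = (cos 30°, sin 30°) = (0.8660, 0.5000); from cell (4,3)
  next x-line at t=0.4041, next y-line at t=0.9800; Δt_x=1.1547, Δt_y=2.0000
    x: enter (5,3) at t=0.4041
    y: enter (5,4) at t=0.9800
    x: enter (6,4) at t=1.5588 ← occupied
  → r_1 = 1.5588
beam 2: φ=-45°, α=75°
  dir = (cos 75°, sin 75°) = (0.2588, 0.9659); from cell (4,3)
  next x-line at t=1.3523, next y-line at t=0.5073; Δt_x=3.8637, Δt_y=1.0353
    y: enter (4,4) at t=0.5073
    x: enter (5,4) at t=1.3523
    y: enter (5,5) at t=1.5426
    y: enter (5,6) at t=2.5778
    y: enter (5,7) at t=3.6131
    y: enter (5,8) at t=4.6484
    x: enter (6,8) at t=5.2160 ← occupied
  → r_2 = 5.2160
beam 3: φ=45°, α=165°
  dir = (cos 165°, sin 165°) = (-0.9659, 0.2588); from cell (4,3)
  next x-line at t=0.6729, next y-line at t=1.8932; Δt_x=1.0353, Δt_y=3.8637
    x: enter (3,3) at t=0.6729
    x: enter (2,3) at t=1.7082
    y: enter (2,4) at t=1.8932
    x: enter (1,4) at t=2.7435
    x: enter (0,4) at t=3.7788 ← occupied
  → r_3 = 3.7788
beam 4: φ=90°, α=210°
  dir = (cos 210°, sin 210°) = (-0.8660, -0.5000); from cell (4,3)
  next x-line at t=0.7506, next y-line at t=1.0200; Δt_x=1.1547, Δt_y=2.0000
    x: enter (3,3) at t=0.7506
    y: enter (3,2) at t=1.0200
    x: enter (2,2) at t=1.9053
    y: enter (2,1) at t=3.0200
    x: enter (1,1) at t=3.0600
    x: enter (0,1) at t=4.2147 ← occupied
  → r_4 = 4.2147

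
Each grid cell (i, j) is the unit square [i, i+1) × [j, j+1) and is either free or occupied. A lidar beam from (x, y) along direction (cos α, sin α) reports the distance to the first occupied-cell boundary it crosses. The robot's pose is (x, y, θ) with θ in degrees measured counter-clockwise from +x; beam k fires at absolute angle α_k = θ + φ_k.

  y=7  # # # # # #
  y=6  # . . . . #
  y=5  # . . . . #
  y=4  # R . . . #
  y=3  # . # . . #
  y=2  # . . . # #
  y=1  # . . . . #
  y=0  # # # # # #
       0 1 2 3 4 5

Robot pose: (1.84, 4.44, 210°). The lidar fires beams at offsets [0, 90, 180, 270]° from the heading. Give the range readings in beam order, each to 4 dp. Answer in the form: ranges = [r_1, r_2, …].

beam 1: φ=0°, α=210°
  d=(-0.8660,-0.5000)  start (1,4)  tX=0.9699 tY=0.8800  stride 1/|dx|=1.1547 1/|dy|=2.0000
    cross y-line → (1,3), t=0.8800
    cross x-line → (0,3), t=0.9699 (wall)
  → r_1 = 0.9699
beam 2: φ=90°, α=300°
  d=(0.5000,-0.8660)  start (1,4)  tX=0.3200 tY=0.5081  stride 1/|dx|=2.0000 1/|dy|=1.1547
    cross x-line → (2,4), t=0.3200
    cross y-line → (2,3), t=0.5081 (wall)
  → r_2 = 0.5081
beam 3: φ=180°, α=30°
  d=(0.8660,0.5000)  start (1,4)  tX=0.1848 tY=1.1200  stride 1/|dx|=1.1547 1/|dy|=2.0000
    cross x-line → (2,4), t=0.1848
    cross y-line → (2,5), t=1.1200
    cross x-line → (3,5), t=1.3395
    cross x-line → (4,5), t=2.4942
    cross y-line → (4,6), t=3.1200
    cross x-line → (5,6), t=3.6489 (wall)
  → r_3 = 3.6489
beam 4: φ=270°, α=120°
  d=(-0.5000,0.8660)  start (1,4)  tX=1.6800 tY=0.6466  stride 1/|dx|=2.0000 1/|dy|=1.1547
    cross y-line → (1,5), t=0.6466
    cross x-line → (0,5), t=1.6800 (wall)
  → r_4 = 1.6800

ranges = [0.9699, 0.5081, 3.6489, 1.6800]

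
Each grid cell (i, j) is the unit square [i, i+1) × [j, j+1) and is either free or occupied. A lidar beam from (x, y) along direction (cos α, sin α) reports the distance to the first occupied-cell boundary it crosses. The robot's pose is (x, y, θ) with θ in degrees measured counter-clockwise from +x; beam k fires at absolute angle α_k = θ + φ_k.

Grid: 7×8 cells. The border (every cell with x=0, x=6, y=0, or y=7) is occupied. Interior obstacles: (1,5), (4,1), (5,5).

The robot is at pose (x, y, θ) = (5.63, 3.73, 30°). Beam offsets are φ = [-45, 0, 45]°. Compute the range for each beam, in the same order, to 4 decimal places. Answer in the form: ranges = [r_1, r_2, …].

ranges = [0.3831, 0.4272, 1.3148]

beam 1: φ=-45°, α=345°
  dir = (cos 345°, sin 345°) = (0.9659, -0.2588); from cell (5,3)
  next x-line at t=0.3831, next y-line at t=2.8205; Δt_x=1.0353, Δt_y=3.8637
    x: enter (6,3) at t=0.3831 ← occupied
  → r_1 = 0.3831
beam 2: φ=0°, α=30°
  dir = (cos 30°, sin 30°) = (0.8660, 0.5000); from cell (5,3)
  next x-line at t=0.4272, next y-line at t=0.5400; Δt_x=1.1547, Δt_y=2.0000
    x: enter (6,3) at t=0.4272 ← occupied
  → r_2 = 0.4272
beam 3: φ=45°, α=75°
  dir = (cos 75°, sin 75°) = (0.2588, 0.9659); from cell (5,3)
  next x-line at t=1.4296, next y-line at t=0.2795; Δt_x=3.8637, Δt_y=1.0353
    y: enter (5,4) at t=0.2795
    y: enter (5,5) at t=1.3148 ← occupied
  → r_3 = 1.3148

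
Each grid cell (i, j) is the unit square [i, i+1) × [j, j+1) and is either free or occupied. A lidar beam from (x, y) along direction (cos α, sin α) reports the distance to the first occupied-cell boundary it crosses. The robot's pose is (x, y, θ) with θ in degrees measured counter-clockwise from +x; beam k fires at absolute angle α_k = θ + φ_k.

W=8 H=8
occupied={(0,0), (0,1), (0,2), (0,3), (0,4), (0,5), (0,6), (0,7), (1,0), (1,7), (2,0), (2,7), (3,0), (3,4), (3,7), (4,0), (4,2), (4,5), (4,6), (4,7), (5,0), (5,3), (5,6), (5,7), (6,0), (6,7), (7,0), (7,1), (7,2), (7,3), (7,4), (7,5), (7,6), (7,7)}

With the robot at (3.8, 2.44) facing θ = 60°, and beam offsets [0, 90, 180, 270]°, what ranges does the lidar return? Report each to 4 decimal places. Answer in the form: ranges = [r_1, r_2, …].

beam 1: φ=0°, α=60°
  d=(0.5000,0.8660)  start (3,2)  tX=0.4000 tY=0.6466  stride 1/|dx|=2.0000 1/|dy|=1.1547
    cross x-line → (4,2), t=0.4000 (wall)
  → r_1 = 0.4000
beam 2: φ=90°, α=150°
  d=(-0.8660,0.5000)  start (3,2)  tX=0.9238 tY=1.1200  stride 1/|dx|=1.1547 1/|dy|=2.0000
    cross x-line → (2,2), t=0.9238
    cross y-line → (2,3), t=1.1200
    cross x-line → (1,3), t=2.0785
    cross y-line → (1,4), t=3.1200
    cross x-line → (0,4), t=3.2332 (wall)
  → r_2 = 3.2332
beam 3: φ=180°, α=240°
  d=(-0.5000,-0.8660)  start (3,2)  tX=1.6000 tY=0.5081  stride 1/|dx|=2.0000 1/|dy|=1.1547
    cross y-line → (3,1), t=0.5081
    cross x-line → (2,1), t=1.6000
    cross y-line → (2,0), t=1.6628 (wall)
  → r_3 = 1.6628
beam 4: φ=270°, α=330°
  d=(0.8660,-0.5000)  start (3,2)  tX=0.2309 tY=0.8800  stride 1/|dx|=1.1547 1/|dy|=2.0000
    cross x-line → (4,2), t=0.2309 (wall)
  → r_4 = 0.2309

ranges = [0.4000, 3.2332, 1.6628, 0.2309]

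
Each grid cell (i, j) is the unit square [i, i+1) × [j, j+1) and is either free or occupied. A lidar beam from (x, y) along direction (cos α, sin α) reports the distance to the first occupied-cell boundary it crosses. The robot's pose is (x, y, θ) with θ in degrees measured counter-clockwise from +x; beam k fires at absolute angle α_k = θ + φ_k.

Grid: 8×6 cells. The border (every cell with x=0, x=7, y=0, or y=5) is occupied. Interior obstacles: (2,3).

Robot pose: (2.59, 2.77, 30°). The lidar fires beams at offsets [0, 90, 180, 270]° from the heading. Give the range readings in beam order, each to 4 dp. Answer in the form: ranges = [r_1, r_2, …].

ranges = [0.4600, 0.2656, 1.8360, 2.0438]

beam 1: φ=0°, α=30°
  d=(0.8660,0.5000)  start (2,2)  tX=0.4734 tY=0.4600  stride 1/|dx|=1.1547 1/|dy|=2.0000
    cross y-line → (2,3), t=0.4600 (wall)
  → r_1 = 0.4600
beam 2: φ=90°, α=120°
  d=(-0.5000,0.8660)  start (2,2)  tX=1.1800 tY=0.2656  stride 1/|dx|=2.0000 1/|dy|=1.1547
    cross y-line → (2,3), t=0.2656 (wall)
  → r_2 = 0.2656
beam 3: φ=180°, α=210°
  d=(-0.8660,-0.5000)  start (2,2)  tX=0.6813 tY=1.5400  stride 1/|dx|=1.1547 1/|dy|=2.0000
    cross x-line → (1,2), t=0.6813
    cross y-line → (1,1), t=1.5400
    cross x-line → (0,1), t=1.8360 (wall)
  → r_3 = 1.8360
beam 4: φ=270°, α=300°
  d=(0.5000,-0.8660)  start (2,2)  tX=0.8200 tY=0.8891  stride 1/|dx|=2.0000 1/|dy|=1.1547
    cross x-line → (3,2), t=0.8200
    cross y-line → (3,1), t=0.8891
    cross y-line → (3,0), t=2.0438 (wall)
  → r_4 = 2.0438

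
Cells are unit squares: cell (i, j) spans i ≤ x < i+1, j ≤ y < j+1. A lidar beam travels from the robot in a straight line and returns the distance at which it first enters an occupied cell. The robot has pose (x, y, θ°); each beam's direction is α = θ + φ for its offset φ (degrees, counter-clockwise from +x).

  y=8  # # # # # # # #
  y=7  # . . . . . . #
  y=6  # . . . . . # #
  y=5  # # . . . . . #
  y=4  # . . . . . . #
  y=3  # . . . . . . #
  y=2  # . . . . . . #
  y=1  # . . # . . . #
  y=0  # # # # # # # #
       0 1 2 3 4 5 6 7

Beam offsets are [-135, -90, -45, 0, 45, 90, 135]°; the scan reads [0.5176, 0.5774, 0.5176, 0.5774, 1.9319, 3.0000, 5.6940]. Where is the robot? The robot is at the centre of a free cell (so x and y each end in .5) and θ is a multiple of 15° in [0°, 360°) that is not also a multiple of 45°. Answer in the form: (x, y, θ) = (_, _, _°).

(x, y, θ) = (1.5, 4.5, 210°)

The pose lattice has 39·16 = 624 candidates. Test each by forward raycasting.
  (3.5, 5.5, 15°): beam 1 = 5.0000 ≠ 0.5176 ✗
  (3.5, 7.5, 300°): beam 1 = 1.9319 ≠ 0.5176 ✗
  (3.5, 2.5, 195°): beam 1 = 5.0000 ≠ 0.5176 ✗
  (2.5, 4.5, 15°): beam 1 = 3.0000 ≠ 0.5176 ✗
  …
  (1.5, 4.5, 210°): r_1=0.5176, r_2=0.5774, r_3=0.5176, r_4=0.5774, r_5=1.9319, r_6=3.0000, r_7=5.6940 — all match ✓
Unique over the lattice → pose = (1.5, 4.5, 210°).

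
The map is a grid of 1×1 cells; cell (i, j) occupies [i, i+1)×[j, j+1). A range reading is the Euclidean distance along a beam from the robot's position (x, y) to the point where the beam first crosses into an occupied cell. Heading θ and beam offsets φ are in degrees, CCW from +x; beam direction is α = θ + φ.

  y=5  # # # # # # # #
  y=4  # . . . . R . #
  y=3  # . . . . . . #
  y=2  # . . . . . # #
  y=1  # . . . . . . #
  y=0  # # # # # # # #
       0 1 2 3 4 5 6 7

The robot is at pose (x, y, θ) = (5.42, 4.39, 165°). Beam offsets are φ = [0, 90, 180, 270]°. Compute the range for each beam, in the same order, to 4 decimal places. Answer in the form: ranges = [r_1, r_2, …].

ranges = [2.3569, 3.5096, 1.6357, 0.6315]

beam 1: φ=0°, α=165°
  d=(-0.9659,0.2588)  start (5,4)  tX=0.4348 tY=2.3569  stride 1/|dx|=1.0353 1/|dy|=3.8637
    cross x-line → (4,4), t=0.4348
    cross x-line → (3,4), t=1.4701
    cross y-line → (3,5), t=2.3569 (wall)
  → r_1 = 2.3569
beam 2: φ=90°, α=255°
  d=(-0.2588,-0.9659)  start (5,4)  tX=1.6228 tY=0.4038  stride 1/|dx|=3.8637 1/|dy|=1.0353
    cross y-line → (5,3), t=0.4038
    cross y-line → (5,2), t=1.4390
    cross x-line → (4,2), t=1.6228
    cross y-line → (4,1), t=2.4743
    cross y-line → (4,0), t=3.5096 (wall)
  → r_2 = 3.5096
beam 3: φ=180°, α=345°
  d=(0.9659,-0.2588)  start (5,4)  tX=0.6005 tY=1.5068  stride 1/|dx|=1.0353 1/|dy|=3.8637
    cross x-line → (6,4), t=0.6005
    cross y-line → (6,3), t=1.5068
    cross x-line → (7,3), t=1.6357 (wall)
  → r_3 = 1.6357
beam 4: φ=270°, α=75°
  d=(0.2588,0.9659)  start (5,4)  tX=2.2409 tY=0.6315  stride 1/|dx|=3.8637 1/|dy|=1.0353
    cross y-line → (5,5), t=0.6315 (wall)
  → r_4 = 0.6315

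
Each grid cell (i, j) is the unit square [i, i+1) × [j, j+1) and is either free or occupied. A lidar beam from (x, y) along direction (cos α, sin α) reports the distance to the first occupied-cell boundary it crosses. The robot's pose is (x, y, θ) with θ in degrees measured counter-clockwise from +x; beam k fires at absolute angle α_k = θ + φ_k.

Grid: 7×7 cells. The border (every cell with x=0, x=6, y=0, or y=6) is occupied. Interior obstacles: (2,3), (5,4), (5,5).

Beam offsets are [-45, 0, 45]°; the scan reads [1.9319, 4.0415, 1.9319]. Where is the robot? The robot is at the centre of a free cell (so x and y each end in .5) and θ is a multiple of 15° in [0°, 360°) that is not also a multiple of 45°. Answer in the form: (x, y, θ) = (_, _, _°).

(x, y, θ) = (4.5, 2.5, 120°)

The pose lattice has 22·16 = 352 candidates. Test each by forward raycasting.
  (2.5, 4.5, 210°): beam 1 = 1.5529 ≠ 1.9319 ✗
  (5.5, 3.5, 105°): beam 1 = 0.5774 ≠ 1.9319 ✗
  (4.5, 5.5, 345°): beam 1 = 1.0000 ≠ 1.9319 ✗
  …
  (4.5, 2.5, 120°): r_1=1.9319, r_2=4.0415, r_3=1.9319 — all match ✓
Unique over the lattice → pose = (4.5, 2.5, 120°).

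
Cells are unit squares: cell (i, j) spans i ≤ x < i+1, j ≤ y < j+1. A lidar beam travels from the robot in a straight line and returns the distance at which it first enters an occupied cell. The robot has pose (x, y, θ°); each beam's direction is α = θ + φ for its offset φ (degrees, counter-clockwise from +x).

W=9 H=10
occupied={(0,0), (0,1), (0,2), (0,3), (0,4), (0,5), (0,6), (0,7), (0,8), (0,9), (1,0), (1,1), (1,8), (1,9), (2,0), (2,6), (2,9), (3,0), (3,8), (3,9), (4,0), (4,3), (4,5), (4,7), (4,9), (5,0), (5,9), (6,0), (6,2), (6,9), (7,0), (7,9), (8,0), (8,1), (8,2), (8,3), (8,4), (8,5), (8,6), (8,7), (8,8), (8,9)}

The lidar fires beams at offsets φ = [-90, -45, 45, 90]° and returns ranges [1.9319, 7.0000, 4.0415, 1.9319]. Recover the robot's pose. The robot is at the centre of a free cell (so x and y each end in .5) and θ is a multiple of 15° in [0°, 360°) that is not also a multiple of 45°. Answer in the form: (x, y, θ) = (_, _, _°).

The pose lattice has 48·16 = 768 candidates. Test each by forward raycasting.
  (5.5, 7.5, 300°): beam 1 = 0.5774 ≠ 1.9319 ✗
  (1.5, 5.5, 285°): beam 1 = 0.5176 ≠ 1.9319 ✗
  (6.5, 8.5, 330°): beam 1 = 3.0000 ≠ 1.9319 ✗
  (5.5, 1.5, 240°): beam 1 = 5.1962 ≠ 1.9319 ✗
  …
  (4.5, 1.5, 105°): r_1=1.9319, r_2=7.0000, r_3=4.0415, r_4=1.9319 — all match ✓
Unique over the lattice → pose = (4.5, 1.5, 105°).

(x, y, θ) = (4.5, 1.5, 105°)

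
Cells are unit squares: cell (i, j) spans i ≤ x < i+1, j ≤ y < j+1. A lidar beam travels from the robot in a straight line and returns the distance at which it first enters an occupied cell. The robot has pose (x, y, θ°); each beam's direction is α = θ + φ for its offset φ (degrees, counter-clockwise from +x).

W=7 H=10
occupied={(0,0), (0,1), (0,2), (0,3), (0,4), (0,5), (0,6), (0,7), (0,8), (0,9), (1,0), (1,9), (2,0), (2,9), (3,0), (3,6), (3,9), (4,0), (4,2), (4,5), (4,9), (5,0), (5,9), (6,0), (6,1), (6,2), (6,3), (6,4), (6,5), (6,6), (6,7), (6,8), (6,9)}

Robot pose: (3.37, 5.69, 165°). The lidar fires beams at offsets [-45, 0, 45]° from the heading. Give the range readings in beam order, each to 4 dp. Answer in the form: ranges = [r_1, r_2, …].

ranges = [0.3580, 2.4536, 2.7366]

beam 1: φ=-45°, α=120°
  dir = (cos 120°, sin 120°) = (-0.5000, 0.8660); from cell (3,5)
  next x-line at t=0.7400, next y-line at t=0.3580; Δt_x=2.0000, Δt_y=1.1547
    y: enter (3,6) at t=0.3580 ← occupied
  → r_1 = 0.3580
beam 2: φ=0°, α=165°
  dir = (cos 165°, sin 165°) = (-0.9659, 0.2588); from cell (3,5)
  next x-line at t=0.3831, next y-line at t=1.1977; Δt_x=1.0353, Δt_y=3.8637
    x: enter (2,5) at t=0.3831
    y: enter (2,6) at t=1.1977
    x: enter (1,6) at t=1.4183
    x: enter (0,6) at t=2.4536 ← occupied
  → r_2 = 2.4536
beam 3: φ=45°, α=210°
  dir = (cos 210°, sin 210°) = (-0.8660, -0.5000); from cell (3,5)
  next x-line at t=0.4272, next y-line at t=1.3800; Δt_x=1.1547, Δt_y=2.0000
    x: enter (2,5) at t=0.4272
    y: enter (2,4) at t=1.3800
    x: enter (1,4) at t=1.5819
    x: enter (0,4) at t=2.7366 ← occupied
  → r_3 = 2.7366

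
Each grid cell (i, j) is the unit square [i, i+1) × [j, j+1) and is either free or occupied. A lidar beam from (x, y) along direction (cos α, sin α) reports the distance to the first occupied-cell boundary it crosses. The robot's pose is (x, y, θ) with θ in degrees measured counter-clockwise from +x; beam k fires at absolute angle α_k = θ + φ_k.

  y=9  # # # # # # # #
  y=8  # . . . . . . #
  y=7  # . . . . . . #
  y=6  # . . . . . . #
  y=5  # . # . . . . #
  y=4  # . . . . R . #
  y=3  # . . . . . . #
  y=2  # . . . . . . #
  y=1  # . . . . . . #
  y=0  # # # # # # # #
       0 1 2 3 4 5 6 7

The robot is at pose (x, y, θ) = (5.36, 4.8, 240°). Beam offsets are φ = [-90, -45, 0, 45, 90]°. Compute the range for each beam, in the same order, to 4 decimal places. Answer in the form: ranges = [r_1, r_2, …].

beam 1: φ=-90°, α=150°
  cosα=-0.8660 sinα=0.5000 | (5,4) | tMaxX 0.4157 tMaxY 0.4000 | tΔX 1.1547 tΔY 2.0000
    t=0.4000 [y] (5,5)
    t=0.4157 [x] (4,5)
    t=1.5704 [x] (3,5)
    t=2.4000 [y] (3,6)
    t=2.7251 [x] (2,6)
    t=3.8798 [x] (1,6)
    t=4.4000 [y] (1,7)
    t=5.0345 [x] (0,7) — stop
  → r_1 = 5.0345
beam 2: φ=-45°, α=195°
  cosα=-0.9659 sinα=-0.2588 | (5,4) | tMaxX 0.3727 tMaxY 3.0910 | tΔX 1.0353 tΔY 3.8637
    t=0.3727 [x] (4,4)
    t=1.4080 [x] (3,4)
    t=2.4433 [x] (2,4)
    t=3.0910 [y] (2,3)
    t=3.4785 [x] (1,3)
    t=4.5138 [x] (0,3) — stop
  → r_2 = 4.5138
beam 3: φ=0°, α=240°
  cosα=-0.5000 sinα=-0.8660 | (5,4) | tMaxX 0.7200 tMaxY 0.9238 | tΔX 2.0000 tΔY 1.1547
    t=0.7200 [x] (4,4)
    t=0.9238 [y] (4,3)
    t=2.0785 [y] (4,2)
    t=2.7200 [x] (3,2)
    t=3.2332 [y] (3,1)
    t=4.3879 [y] (3,0) — stop
  → r_3 = 4.3879
beam 4: φ=45°, α=285°
  cosα=0.2588 sinα=-0.9659 | (5,4) | tMaxX 2.4728 tMaxY 0.8282 | tΔX 3.8637 tΔY 1.0353
    t=0.8282 [y] (5,3)
    t=1.8635 [y] (5,2)
    t=2.4728 [x] (6,2)
    t=2.8988 [y] (6,1)
    t=3.9340 [y] (6,0) — stop
  → r_4 = 3.9340
beam 5: φ=90°, α=330°
  cosα=0.8660 sinα=-0.5000 | (5,4) | tMaxX 0.7390 tMaxY 1.6000 | tΔX 1.1547 tΔY 2.0000
    t=0.7390 [x] (6,4)
    t=1.6000 [y] (6,3)
    t=1.8937 [x] (7,3) — stop
  → r_5 = 1.8937

ranges = [5.0345, 4.5138, 4.3879, 3.9340, 1.8937]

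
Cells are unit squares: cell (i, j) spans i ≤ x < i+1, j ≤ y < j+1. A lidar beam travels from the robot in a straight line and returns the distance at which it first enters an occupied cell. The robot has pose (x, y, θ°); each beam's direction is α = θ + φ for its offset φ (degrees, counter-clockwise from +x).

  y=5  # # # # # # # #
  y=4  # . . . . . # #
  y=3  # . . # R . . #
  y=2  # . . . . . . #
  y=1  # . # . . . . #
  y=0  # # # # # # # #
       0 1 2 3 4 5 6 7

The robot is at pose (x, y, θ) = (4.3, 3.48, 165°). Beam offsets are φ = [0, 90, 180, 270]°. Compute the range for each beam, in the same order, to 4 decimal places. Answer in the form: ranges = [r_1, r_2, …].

ranges = [0.3106, 2.5675, 2.7952, 1.5736]

beam 1: φ=0°, α=165°
  dir = (cos 165°, sin 165°) = (-0.9659, 0.2588); from cell (4,3)
  next x-line at t=0.3106, next y-line at t=2.0091; Δt_x=1.0353, Δt_y=3.8637
    x: enter (3,3) at t=0.3106 ← occupied
  → r_1 = 0.3106
beam 2: φ=90°, α=255°
  dir = (cos 255°, sin 255°) = (-0.2588, -0.9659); from cell (4,3)
  next x-line at t=1.1591, next y-line at t=0.4969; Δt_x=3.8637, Δt_y=1.0353
    y: enter (4,2) at t=0.4969
    x: enter (3,2) at t=1.1591
    y: enter (3,1) at t=1.5322
    y: enter (3,0) at t=2.5675 ← occupied
  → r_2 = 2.5675
beam 3: φ=180°, α=345°
  dir = (cos 345°, sin 345°) = (0.9659, -0.2588); from cell (4,3)
  next x-line at t=0.7247, next y-line at t=1.8546; Δt_x=1.0353, Δt_y=3.8637
    x: enter (5,3) at t=0.7247
    x: enter (6,3) at t=1.7600
    y: enter (6,2) at t=1.8546
    x: enter (7,2) at t=2.7952 ← occupied
  → r_3 = 2.7952
beam 4: φ=270°, α=75°
  dir = (cos 75°, sin 75°) = (0.2588, 0.9659); from cell (4,3)
  next x-line at t=2.7046, next y-line at t=0.5383; Δt_x=3.8637, Δt_y=1.0353
    y: enter (4,4) at t=0.5383
    y: enter (4,5) at t=1.5736 ← occupied
  → r_4 = 1.5736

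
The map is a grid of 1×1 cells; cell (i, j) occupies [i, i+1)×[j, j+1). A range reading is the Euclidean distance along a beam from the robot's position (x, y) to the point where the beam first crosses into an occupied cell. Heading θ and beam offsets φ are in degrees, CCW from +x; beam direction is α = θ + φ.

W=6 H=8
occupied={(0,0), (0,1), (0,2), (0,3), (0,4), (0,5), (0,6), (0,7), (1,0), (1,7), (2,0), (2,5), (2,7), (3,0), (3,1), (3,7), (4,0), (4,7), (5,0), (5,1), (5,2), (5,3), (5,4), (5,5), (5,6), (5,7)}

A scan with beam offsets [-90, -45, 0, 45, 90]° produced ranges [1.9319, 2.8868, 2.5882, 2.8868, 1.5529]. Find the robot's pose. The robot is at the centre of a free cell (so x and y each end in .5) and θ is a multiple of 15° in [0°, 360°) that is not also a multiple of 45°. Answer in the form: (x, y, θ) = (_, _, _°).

Enumerate (i+0.5, j+0.5, θ) over the 22 free cells and 16 admissible headings. For each, cast all 5 beams and compare to the given ranges.
  (2.5, 3.5, 30°): beam 1 = 1.7321 ≠ 1.9319 ✗
  (1.5, 4.5, 255°): beam 1 = 0.5176 ≠ 1.9319 ✗
  (3.5, 4.5, 105°): beam 1 = 1.5529 ≠ 1.9319 ✗
  …
  (3.5, 3.5, 195°): r_1=1.9319, r_2=2.8868, r_3=2.5882, r_4=2.8868, r_5=1.5529 — all match ✓
Only this pose fits every beam.

(x, y, θ) = (3.5, 3.5, 195°)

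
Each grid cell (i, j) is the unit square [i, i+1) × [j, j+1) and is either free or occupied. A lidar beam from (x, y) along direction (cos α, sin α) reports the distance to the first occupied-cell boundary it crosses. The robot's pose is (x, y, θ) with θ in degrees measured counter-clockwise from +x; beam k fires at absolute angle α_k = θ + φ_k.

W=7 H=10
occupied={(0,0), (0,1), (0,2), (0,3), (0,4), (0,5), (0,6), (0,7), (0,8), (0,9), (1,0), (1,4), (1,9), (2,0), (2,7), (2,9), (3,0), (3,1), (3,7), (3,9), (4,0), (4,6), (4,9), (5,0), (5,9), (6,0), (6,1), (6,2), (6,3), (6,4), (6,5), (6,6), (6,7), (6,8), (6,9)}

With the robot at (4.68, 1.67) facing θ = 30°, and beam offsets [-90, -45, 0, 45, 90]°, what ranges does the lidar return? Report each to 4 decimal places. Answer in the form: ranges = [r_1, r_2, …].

beam 1: φ=-90°, α=300°
  direction (0.5000, -0.8660); cell (4,1); t to first gridline: x 0.6400, y 0.7736 (then +2.0000 / +1.1547)
    (5,1) via x @ 0.6400
    (5,0) via y @ 0.7736  # hit
  → r_1 = 0.7736
beam 2: φ=-45°, α=345°
  direction (0.9659, -0.2588); cell (4,1); t to first gridline: x 0.3313, y 2.5887 (then +1.0353 / +3.8637)
    (5,1) via x @ 0.3313
    (6,1) via x @ 1.3666  # hit
  → r_2 = 1.3666
beam 3: φ=0°, α=30°
  direction (0.8660, 0.5000); cell (4,1); t to first gridline: x 0.3695, y 0.6600 (then +1.1547 / +2.0000)
    (5,1) via x @ 0.3695
    (5,2) via y @ 0.6600
    (6,2) via x @ 1.5242  # hit
  → r_3 = 1.5242
beam 4: φ=45°, α=75°
  direction (0.2588, 0.9659); cell (4,1); t to first gridline: x 1.2364, y 0.3416 (then +3.8637 / +1.0353)
    (4,2) via y @ 0.3416
    (5,2) via x @ 1.2364
    (5,3) via y @ 1.3769
    (5,4) via y @ 2.4122
    (5,5) via y @ 3.4475
    (5,6) via y @ 4.4827
    (6,6) via x @ 5.1001  # hit
  → r_4 = 5.1001
beam 5: φ=90°, α=120°
  direction (-0.5000, 0.8660); cell (4,1); t to first gridline: x 1.3600, y 0.3811 (then +2.0000 / +1.1547)
    (4,2) via y @ 0.3811
    (3,2) via x @ 1.3600
    (3,3) via y @ 1.5358
    (3,4) via y @ 2.6905
    (2,4) via x @ 3.3600
    (2,5) via y @ 3.8452
    (2,6) via y @ 4.9999
    (1,6) via x @ 5.3600
    (1,7) via y @ 6.1546
    (1,8) via y @ 7.3093
    (0,8) via x @ 7.3600  # hit
  → r_5 = 7.3600

ranges = [0.7736, 1.3666, 1.5242, 5.1001, 7.3600]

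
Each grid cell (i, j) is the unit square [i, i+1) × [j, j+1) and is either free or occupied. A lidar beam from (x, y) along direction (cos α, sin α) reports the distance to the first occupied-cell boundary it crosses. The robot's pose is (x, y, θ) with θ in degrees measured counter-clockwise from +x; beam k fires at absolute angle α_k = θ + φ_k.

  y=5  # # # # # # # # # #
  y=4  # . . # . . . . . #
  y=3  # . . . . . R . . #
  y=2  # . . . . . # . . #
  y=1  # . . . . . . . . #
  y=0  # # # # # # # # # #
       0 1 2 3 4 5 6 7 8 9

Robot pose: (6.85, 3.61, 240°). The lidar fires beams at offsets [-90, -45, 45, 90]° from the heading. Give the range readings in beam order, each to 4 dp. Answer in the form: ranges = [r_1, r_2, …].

ranges = [2.7800, 6.0564, 2.7021, 2.4826]

beam 1: φ=-90°, α=150°
  d=(-0.8660,0.5000)  start (6,3)  tX=0.9815 tY=0.7800  stride 1/|dx|=1.1547 1/|dy|=2.0000
    cross y-line → (6,4), t=0.7800
    cross x-line → (5,4), t=0.9815
    cross x-line → (4,4), t=2.1362
    cross y-line → (4,5), t=2.7800 (wall)
  → r_1 = 2.7800
beam 2: φ=-45°, α=195°
  d=(-0.9659,-0.2588)  start (6,3)  tX=0.8800 tY=2.3569  stride 1/|dx|=1.0353 1/|dy|=3.8637
    cross x-line → (5,3), t=0.8800
    cross x-line → (4,3), t=1.9153
    cross y-line → (4,2), t=2.3569
    cross x-line → (3,2), t=2.9505
    cross x-line → (2,2), t=3.9858
    cross x-line → (1,2), t=5.0211
    cross x-line → (0,2), t=6.0564 (wall)
  → r_2 = 6.0564
beam 3: φ=45°, α=285°
  d=(0.2588,-0.9659)  start (6,3)  tX=0.5796 tY=0.6315  stride 1/|dx|=3.8637 1/|dy|=1.0353
    cross x-line → (7,3), t=0.5796
    cross y-line → (7,2), t=0.6315
    cross y-line → (7,1), t=1.6668
    cross y-line → (7,0), t=2.7021 (wall)
  → r_3 = 2.7021
beam 4: φ=90°, α=330°
  d=(0.8660,-0.5000)  start (6,3)  tX=0.1732 tY=1.2200  stride 1/|dx|=1.1547 1/|dy|=2.0000
    cross x-line → (7,3), t=0.1732
    cross y-line → (7,2), t=1.2200
    cross x-line → (8,2), t=1.3279
    cross x-line → (9,2), t=2.4826 (wall)
  → r_4 = 2.4826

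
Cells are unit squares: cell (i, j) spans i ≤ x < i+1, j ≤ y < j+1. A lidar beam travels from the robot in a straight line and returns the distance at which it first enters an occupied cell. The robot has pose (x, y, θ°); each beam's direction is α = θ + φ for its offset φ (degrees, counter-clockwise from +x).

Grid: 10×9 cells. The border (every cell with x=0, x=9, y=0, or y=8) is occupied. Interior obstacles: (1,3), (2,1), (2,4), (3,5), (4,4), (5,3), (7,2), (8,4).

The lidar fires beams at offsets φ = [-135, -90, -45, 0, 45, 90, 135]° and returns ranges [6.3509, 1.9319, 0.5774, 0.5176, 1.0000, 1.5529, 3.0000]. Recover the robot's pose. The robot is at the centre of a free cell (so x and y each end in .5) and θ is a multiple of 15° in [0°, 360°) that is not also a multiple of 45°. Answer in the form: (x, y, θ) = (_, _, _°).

(x, y, θ) = (2.5, 7.5, 105°)

Candidates: 48 free-cell centres × 16 headings = 768 poses. Raycast each; keep the one whose scan matches to 4 dp.
  (6.5, 3.5, 120°): beam 1 = 2.5882 ≠ 6.3509 ✗
  (5.5, 1.5, 60°): beam 1 = 0.5176 ≠ 6.3509 ✗
  (5.5, 1.5, 165°): beam 1 = 1.7321 ≠ 6.3509 ✗
  (3.5, 2.5, 75°): beam 1 = 1.7321 ≠ 6.3509 ✗
  (2.5, 6.5, 285°): beam 1 = 1.7321 ≠ 6.3509 ✗
  …
  (2.5, 7.5, 105°): r_1=6.3509, r_2=1.9319, r_3=0.5774, r_4=0.5176, r_5=1.0000, r_6=1.5529, r_7=3.0000 — all match ✓
Only this pose fits every beam.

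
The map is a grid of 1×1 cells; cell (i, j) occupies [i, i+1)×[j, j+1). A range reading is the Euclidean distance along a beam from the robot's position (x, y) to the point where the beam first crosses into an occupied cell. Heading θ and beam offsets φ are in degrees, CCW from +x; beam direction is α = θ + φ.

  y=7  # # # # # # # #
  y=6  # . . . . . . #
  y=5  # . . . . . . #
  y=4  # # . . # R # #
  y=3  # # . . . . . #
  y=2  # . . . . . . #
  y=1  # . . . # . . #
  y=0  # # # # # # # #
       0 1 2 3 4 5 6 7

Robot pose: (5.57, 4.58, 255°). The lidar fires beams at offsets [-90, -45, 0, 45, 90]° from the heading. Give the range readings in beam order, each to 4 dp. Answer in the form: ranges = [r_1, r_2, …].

ranges = [0.5901, 0.6582, 2.6710, 2.8600, 0.4452]

beam 1: φ=-90°, α=165°
  direction (-0.9659, 0.2588); cell (5,4); t to first gridline: x 0.5901, y 1.6228 (then +1.0353 / +3.8637)
    (4,4) via x @ 0.5901  # hit
  → r_1 = 0.5901
beam 2: φ=-45°, α=210°
  direction (-0.8660, -0.5000); cell (5,4); t to first gridline: x 0.6582, y 1.1600 (then +1.1547 / +2.0000)
    (4,4) via x @ 0.6582  # hit
  → r_2 = 0.6582
beam 3: φ=0°, α=255°
  direction (-0.2588, -0.9659); cell (5,4); t to first gridline: x 2.2023, y 0.6005 (then +3.8637 / +1.0353)
    (5,3) via y @ 0.6005
    (5,2) via y @ 1.6357
    (4,2) via x @ 2.2023
    (4,1) via y @ 2.6710  # hit
  → r_3 = 2.6710
beam 4: φ=45°, α=300°
  direction (0.5000, -0.8660); cell (5,4); t to first gridline: x 0.8600, y 0.6697 (then +2.0000 / +1.1547)
    (5,3) via y @ 0.6697
    (6,3) via x @ 0.8600
    (6,2) via y @ 1.8244
    (7,2) via x @ 2.8600  # hit
  → r_4 = 2.8600
beam 5: φ=90°, α=345°
  direction (0.9659, -0.2588); cell (5,4); t to first gridline: x 0.4452, y 2.2409 (then +1.0353 / +3.8637)
    (6,4) via x @ 0.4452  # hit
  → r_5 = 0.4452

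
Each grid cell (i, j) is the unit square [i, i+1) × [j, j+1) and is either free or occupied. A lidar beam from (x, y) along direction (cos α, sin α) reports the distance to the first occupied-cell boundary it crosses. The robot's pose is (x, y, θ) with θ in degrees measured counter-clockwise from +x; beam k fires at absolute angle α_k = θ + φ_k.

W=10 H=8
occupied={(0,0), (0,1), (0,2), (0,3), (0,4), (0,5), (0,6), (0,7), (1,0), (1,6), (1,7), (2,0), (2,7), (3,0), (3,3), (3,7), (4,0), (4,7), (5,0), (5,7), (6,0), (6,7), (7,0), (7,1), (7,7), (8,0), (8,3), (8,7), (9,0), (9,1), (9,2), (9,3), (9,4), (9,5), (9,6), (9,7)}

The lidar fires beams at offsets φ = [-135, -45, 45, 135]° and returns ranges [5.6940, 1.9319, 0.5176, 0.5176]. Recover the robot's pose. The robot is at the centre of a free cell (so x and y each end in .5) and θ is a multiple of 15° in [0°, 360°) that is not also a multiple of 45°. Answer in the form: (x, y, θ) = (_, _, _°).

Candidates: 44 free-cell centres × 16 headings = 704 poses. Raycast each; keep the one whose scan matches to 4 dp.
  (4.5, 5.5, 285°): beam 1 = 2.8868 ≠ 5.6940 ✗
  (7.5, 3.5, 195°): beam 1 = 3.0000 ≠ 5.6940 ✗
  (4.5, 1.5, 75°): beam 1 = 0.5774 ≠ 5.6940 ✗
  (7.5, 4.5, 240°): beam 1 = 2.5882 ≠ 5.6940 ✗
  (3.5, 2.5, 30°): beam 1 = 1.5529 ≠ 5.6940 ✗
  …
  (6.5, 1.5, 240°): r_1=5.6940, r_2=1.9319, r_3=0.5176, r_4=0.5176 — all match ✓
Unique over the lattice → pose = (6.5, 1.5, 240°).

(x, y, θ) = (6.5, 1.5, 240°)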